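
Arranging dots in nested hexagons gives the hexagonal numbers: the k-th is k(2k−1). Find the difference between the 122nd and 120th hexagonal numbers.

122·(2·122 − 1) = 29646 and 120·(2·120 − 1) = 28680.
Difference: 29646 − 28680 = 966.

966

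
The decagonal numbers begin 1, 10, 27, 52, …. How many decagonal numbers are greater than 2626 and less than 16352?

38

The n-th decagonal number is n(4n−3).
Smallest index with value > 2626: n = 27 (giving 2835).
Largest index with value < 16352: n = 64 (giving 16192).
Indices 27 through 64: 38 terms.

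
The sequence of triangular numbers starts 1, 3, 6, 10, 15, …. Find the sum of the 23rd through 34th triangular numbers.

5116

Σ i(i+1)/2 = (Σi² + Σi) / 2 over i = 23..34.
Σi = 595 − 253 = 342 and Σi² = 13685 − 3795 = 9890.
(1·9890 + 1·342) / 2 = 10232/2 = 5116.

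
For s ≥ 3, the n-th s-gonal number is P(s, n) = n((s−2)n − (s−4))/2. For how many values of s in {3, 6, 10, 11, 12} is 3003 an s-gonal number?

s = 3: P(3, 77) = 3003. ✓
s = 6: P(6, 39) = 3003. ✓
s = 10: P(10, 27) = 2835 and P(10, 28) = 3052; 3003 is not s-gonal.
s = 11: P(11, 26) = 2951 and P(11, 27) = 3186; 3003 is not s-gonal.
s = 12: P(12, 24) = 2784 and P(12, 25) = 3025; 3003 is not s-gonal.
Hits: s ∈ {3, 6} → 2.

2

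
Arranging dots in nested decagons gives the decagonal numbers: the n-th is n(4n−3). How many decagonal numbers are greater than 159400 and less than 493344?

The n-th decagonal number is n(4n−3).
Smallest index with value > 159400: n = 201 (giving 161001).
Largest index with value < 493344: n = 351 (giving 491751).
Indices 201 through 351: 151 terms.

151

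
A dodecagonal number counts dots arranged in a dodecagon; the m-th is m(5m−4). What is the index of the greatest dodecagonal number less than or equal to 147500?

172

Solve n(5n−4) ≤ 147500 for integer n.
n = 172 gives 147232 ≤ 147500, while n = 173 gives 148953 > 147500; so the answer is index 172.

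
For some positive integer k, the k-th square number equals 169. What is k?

We need n² = 169, so n = √169 = 13.
Check: 13² = 169. ✓

13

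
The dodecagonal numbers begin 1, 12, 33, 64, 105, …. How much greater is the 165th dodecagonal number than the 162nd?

4893

165·(5·165 − 4) = 135465 and 162·(5·162 − 4) = 130572.
Difference: 135465 − 130572 = 4893.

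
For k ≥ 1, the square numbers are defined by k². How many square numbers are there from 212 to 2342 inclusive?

34

The n-th square number is n².
Smallest index with value ≥ 212: n = 15 (giving 225).
Largest index with value ≤ 2342: n = 48 (giving 2304).
Indices 15 through 48: 34 terms.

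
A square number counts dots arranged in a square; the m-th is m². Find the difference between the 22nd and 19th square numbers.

123

22² = 484 and 19² = 361.
Difference: 484 − 361 = 123.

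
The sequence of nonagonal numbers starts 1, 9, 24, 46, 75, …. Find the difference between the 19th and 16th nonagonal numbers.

19·(7·19 − 5)/2 = 1216 and 16·(7·16 − 5)/2 = 856.
Difference: 1216 − 856 = 360.

360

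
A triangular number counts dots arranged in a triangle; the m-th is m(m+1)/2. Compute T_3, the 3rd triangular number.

6

The 3rd triangular number is n(n+1)/2 with n = 3.
3·4/2 = 12/2 = 6.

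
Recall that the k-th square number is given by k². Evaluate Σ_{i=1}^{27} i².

6930

Σ_{i=1}^{27} i² = 27·28·55/6 = 6930.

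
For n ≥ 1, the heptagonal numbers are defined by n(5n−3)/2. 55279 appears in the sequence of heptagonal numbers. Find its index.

Set n(5n−3)/2 = 55279, giving 5n² − 3n − 110558 = 0.
The discriminant is 9 + 40·55279 = 2211169, and √2211169 = 1487.
So n = (3 + 1487) / 10 = 1490/10 = 149.
Check: 149·(5·149 − 3)/2 = 55279. ✓

149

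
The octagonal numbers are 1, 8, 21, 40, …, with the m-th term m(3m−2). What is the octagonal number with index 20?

20·(3·20 − 2) = 20·58 = 1160.

1160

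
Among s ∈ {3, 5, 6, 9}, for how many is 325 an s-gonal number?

3

s = 3: P(3, 25) = 325. ✓
s = 5: P(5, 14) = 287 and P(5, 15) = 330; 325 is not s-gonal.
s = 6: P(6, 13) = 325. ✓
s = 9: P(9, 10) = 325. ✓
Hits: s ∈ {3, 6, 9} → 3.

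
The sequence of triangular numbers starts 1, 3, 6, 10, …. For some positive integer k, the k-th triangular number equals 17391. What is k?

186

Set n(n+1)/2 = 17391, giving n² + n − 34782 = 0.
So n = (-1 + 373) / 2 = 372/2 = 186.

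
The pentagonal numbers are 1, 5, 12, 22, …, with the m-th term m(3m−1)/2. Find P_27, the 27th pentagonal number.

1080

27·(3·27 − 1)/2 = 27·80/2 = 27·40 = 1080.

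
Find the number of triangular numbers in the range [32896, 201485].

The n-th triangular number is n(n+1)/2.
Smallest index with value ≥ 32896: n = 256 (giving 32896).
Largest index with value ≤ 201485: n = 634 (giving 201295).
Indices 256 through 634: 379 terms.

379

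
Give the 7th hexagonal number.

The 7th hexagonal number is n(2n−1) with n = 7.
7·(2·7 − 1) = 7·13 = 91.

91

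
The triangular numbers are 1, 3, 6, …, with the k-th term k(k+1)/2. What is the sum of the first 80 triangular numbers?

88560

Σ i(i+1)/2 = (Σi² + Σi) / 2 over i = 1..80.
Σi = 3240 and Σi² = 173880.
(1·173880 + 1·3240) / 2 = 177120/2 = 88560.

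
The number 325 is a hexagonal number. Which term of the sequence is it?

13

Set n(2n−1) = 325, giving 2n² − n − 325 = 0.
The discriminant is 1 + 8·325 = 2601, and √2601 = 51.
So n = (1 + 51) / 4 = 52/4 = 13.
Check: 13·(2·13 − 1) = 325. ✓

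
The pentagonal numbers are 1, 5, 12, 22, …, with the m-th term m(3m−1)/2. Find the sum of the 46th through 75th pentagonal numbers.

Σ i(3i−1)/2 = (3Σi² − Σi) / 2 over i = 46..75.
Σi = 2850 − 1035 = 1815 and Σi² = 143450 − 31395 = 112055.
(3·112055 − 1·1815) / 2 = 334350/2 = 167175.

167175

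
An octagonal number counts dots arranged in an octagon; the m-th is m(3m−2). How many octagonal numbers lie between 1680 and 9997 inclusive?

35

The n-th octagonal number is n(3n−2).
Smallest index with value ≥ 1680: n = 24 (giving 1680).
Largest index with value ≤ 9997: n = 58 (giving 9976).
Indices 24 through 58: 35 terms.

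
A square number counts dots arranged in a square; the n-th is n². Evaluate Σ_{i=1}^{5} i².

55

Σ_{i=1}^{5} i² = 5·6·11/6 = 55.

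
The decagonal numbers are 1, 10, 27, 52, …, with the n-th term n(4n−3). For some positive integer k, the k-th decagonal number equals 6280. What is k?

Set n(4n−3) = 6280, giving 4n² − 3n − 6280 = 0.
So n = (3 + 317) / 8 = 320/8 = 40.
Check: 40·(4·40 − 3) = 6280. ✓

40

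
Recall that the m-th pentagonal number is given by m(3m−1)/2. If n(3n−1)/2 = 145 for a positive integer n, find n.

10

Set n(3n−1)/2 = 145, giving 3n² − n − 290 = 0.
So n = (1 + 59) / 6 = 60/6 = 10.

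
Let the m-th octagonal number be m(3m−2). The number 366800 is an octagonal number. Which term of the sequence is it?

350

Set n(3n−2) = 366800, giving 3n² − 2n − 366800 = 0.
So n = (2 + 2098) / 6 = 2100/6 = 350.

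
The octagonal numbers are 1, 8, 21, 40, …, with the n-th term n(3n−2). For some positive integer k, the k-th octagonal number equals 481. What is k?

13

Set n(3n−2) = 481, giving 3n² − 2n − 481 = 0.
The discriminant is 4 + 12·481 = 5776, and √5776 = 76.
So n = (2 + 76) / 6 = 78/6 = 13.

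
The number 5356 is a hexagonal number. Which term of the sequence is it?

Set n(2n−1) = 5356, giving 2n² − n − 5356 = 0.
So n = (1 + 207) / 4 = 208/4 = 52.

52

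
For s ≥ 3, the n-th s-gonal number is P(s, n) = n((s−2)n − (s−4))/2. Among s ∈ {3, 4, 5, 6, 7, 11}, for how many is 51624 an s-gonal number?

s = 3: P(3, 320) = 51360 and P(3, 321) = 51681; 51624 is not s-gonal.
s = 4: P(4, 227) = 51529 and P(4, 228) = 51984; 51624 is not s-gonal.
s = 5: P(5, 185) = 51245 and P(5, 186) = 51801; 51624 is not s-gonal.
s = 6: P(6, 160) = 51040 and P(6, 161) = 51681; 51624 is not s-gonal.
s = 7: P(7, 144) = 51624. ✓
s = 11: P(11, 107) = 51146 and P(11, 108) = 52110; 51624 is not s-gonal.
Hits: s ∈ {7} → 1.

1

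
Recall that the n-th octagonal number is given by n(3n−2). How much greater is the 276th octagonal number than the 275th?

Consecutive octagonal numbers differ by 6n − 5: here 6·276 − 5 = 1651.

1651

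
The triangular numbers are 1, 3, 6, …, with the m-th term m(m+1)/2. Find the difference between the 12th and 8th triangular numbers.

12·13/2 = 78 and 8·9/2 = 36.
Difference: 78 − 36 = 42.

42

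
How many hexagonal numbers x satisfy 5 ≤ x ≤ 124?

The n-th hexagonal number is n(2n−1).
Smallest index with value ≥ 5: n = 2 (giving 6).
Largest index with value ≤ 124: n = 8 (giving 120).
Indices 2 through 8: 7 terms.

7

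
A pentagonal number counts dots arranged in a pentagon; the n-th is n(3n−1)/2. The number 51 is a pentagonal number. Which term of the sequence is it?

Set n(3n−1)/2 = 51, giving 3n² − n − 102 = 0.
The discriminant is 1 + 24·51 = 1225, and √1225 = 35.
So n = (1 + 35) / 6 = 36/6 = 6.

6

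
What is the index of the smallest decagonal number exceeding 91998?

Solve n(4n−3) > 91998 for integer n.
The largest n with value ≤ 91998 is 152 (since 91960 ≤ 91998 < 93177), so the first above is n = 153, value 93177.

153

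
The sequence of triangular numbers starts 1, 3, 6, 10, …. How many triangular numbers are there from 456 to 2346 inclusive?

The n-th triangular number is n(n+1)/2.
Smallest index with value ≥ 456: n = 30 (giving 465).
Largest index with value ≤ 2346: n = 68 (giving 2346).
Indices 30 through 68: 39 terms.

39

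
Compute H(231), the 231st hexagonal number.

231·(2·231 − 1) = 231·461 = 106491.

106491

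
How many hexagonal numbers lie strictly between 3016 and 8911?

27

The n-th hexagonal number is n(2n−1).
Smallest index with value > 3016: n = 40 (giving 3160).
Largest index with value < 8911: n = 66 (giving 8646).
Indices 40 through 66: 27 terms.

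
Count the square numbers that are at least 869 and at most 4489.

The n-th square number is n².
Smallest index with value ≥ 869: n = 30 (giving 900).
Largest index with value ≤ 4489: n = 67 (giving 4489).
Indices 30 through 67: 38 terms.

38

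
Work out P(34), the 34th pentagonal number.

The 34th pentagonal number is n(3n−1)/2 with n = 34.
34·(3·34 − 1)/2 = 34·101/2 = 1717.

1717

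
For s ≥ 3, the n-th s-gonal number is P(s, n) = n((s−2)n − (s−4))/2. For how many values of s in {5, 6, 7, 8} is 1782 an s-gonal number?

1

s = 5: P(5, 34) = 1717 and P(5, 35) = 1820; 1782 is not s-gonal.
s = 6: P(6, 30) = 1770 and P(6, 31) = 1891; 1782 is not s-gonal.
s = 7: P(7, 27) = 1782. ✓
s = 8: P(8, 24) = 1680 and P(8, 25) = 1825; 1782 is not s-gonal.
Hits: s ∈ {7} → 1.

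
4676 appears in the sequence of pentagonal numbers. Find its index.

Set n(3n−1)/2 = 4676, giving 3n² − n − 9352 = 0.
The discriminant is 1 + 24·4676 = 112225, and √112225 = 335.
So n = (1 + 335) / 6 = 336/6 = 56.
Check: 56·(3·56 − 1)/2 = 4676. ✓

56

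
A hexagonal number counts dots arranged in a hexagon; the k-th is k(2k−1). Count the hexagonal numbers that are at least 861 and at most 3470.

21

The n-th hexagonal number is n(2n−1).
Smallest index with value ≥ 861: n = 21 (giving 861).
Largest index with value ≤ 3470: n = 41 (giving 3321).
Indices 21 through 41: 21 terms.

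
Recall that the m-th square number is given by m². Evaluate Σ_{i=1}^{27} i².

Σ_{i=1}^{27} i² = 27·28·55/6 = 6930.

6930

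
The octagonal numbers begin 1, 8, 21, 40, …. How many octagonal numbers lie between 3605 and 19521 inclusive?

The n-th octagonal number is n(3n−2).
Smallest index with value ≥ 3605: n = 35 (giving 3605).
Largest index with value ≤ 19521: n = 81 (giving 19521).
Indices 35 through 81: 47 terms.

47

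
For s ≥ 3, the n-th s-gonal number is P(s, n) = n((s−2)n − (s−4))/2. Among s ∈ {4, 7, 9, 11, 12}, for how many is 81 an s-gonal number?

2

s = 4: P(4, 9) = 81. ✓
s = 7: P(7, 6) = 81. ✓
s = 9: P(9, 5) = 75 and P(9, 6) = 111; 81 is not s-gonal.
s = 11: P(11, 4) = 58 and P(11, 5) = 95; 81 is not s-gonal.
s = 12: P(12, 4) = 64 and P(12, 5) = 105; 81 is not s-gonal.
Hits: s ∈ {4, 7} → 2.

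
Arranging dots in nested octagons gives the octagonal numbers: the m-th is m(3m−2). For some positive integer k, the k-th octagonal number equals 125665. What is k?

Set n(3n−2) = 125665, giving 3n² − 2n − 125665 = 0.
So n = (2 + 1228) / 6 = 1230/6 = 205.
Check: 205·(3·205 − 2) = 125665. ✓

205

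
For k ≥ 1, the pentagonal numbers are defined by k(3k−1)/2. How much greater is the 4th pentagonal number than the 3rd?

10

Consecutive pentagonal numbers differ by 3n − 2: here 3·4 − 2 = 10.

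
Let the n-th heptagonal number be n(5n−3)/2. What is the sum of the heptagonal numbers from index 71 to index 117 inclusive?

Σ i(5i−3)/2 = (5Σi² − 3Σi) / 2 over i = 71..117.
Σi = 6903 − 2485 = 4418 and Σi² = 540735 − 116795 = 423940.
(5·423940 − 3·4418) / 2 = 2106446/2 = 1053223.

1053223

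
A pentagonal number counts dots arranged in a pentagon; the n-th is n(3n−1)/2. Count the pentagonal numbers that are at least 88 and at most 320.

7

The n-th pentagonal number is n(3n−1)/2.
Smallest index with value ≥ 88: n = 8 (giving 92).
Largest index with value ≤ 320: n = 14 (giving 287).
Indices 8 through 14: 7 terms.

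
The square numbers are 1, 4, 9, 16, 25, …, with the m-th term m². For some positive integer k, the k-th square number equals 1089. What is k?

33

We need n² = 1089, so n = √1089 = 33.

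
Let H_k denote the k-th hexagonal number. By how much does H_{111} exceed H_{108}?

1311

111·(2·111 − 1) = 24531 and 108·(2·108 − 1) = 23220.
Difference: 24531 − 23220 = 1311.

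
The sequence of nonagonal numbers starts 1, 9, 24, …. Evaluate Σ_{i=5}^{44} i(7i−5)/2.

100240

Σ i(7i−5)/2 = (7Σi² − 5Σi) / 2 over i = 5..44.
Σi = 990 − 10 = 980 and Σi² = 29370 − 30 = 29340.
(7·29340 − 5·980) / 2 = 200480/2 = 100240.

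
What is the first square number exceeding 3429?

Solve n² > 3429 for integer n.
The largest n with value ≤ 3429 is 58 (since 3364 ≤ 3429 < 3481), so the first above is n = 59, value 3481.

3481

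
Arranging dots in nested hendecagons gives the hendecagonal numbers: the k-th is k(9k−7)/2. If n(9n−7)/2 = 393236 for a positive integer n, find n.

296

Set n(9n−7)/2 = 393236, giving 9n² − 7n − 786472 = 0.
The discriminant is 49 + 72·393236 = 28313041, and √28313041 = 5321.
So n = (7 + 5321) / 18 = 5328/18 = 296.
Check: 296·(9·296 − 7)/2 = 393236. ✓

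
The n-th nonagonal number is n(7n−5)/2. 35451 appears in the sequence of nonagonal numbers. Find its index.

Set n(7n−5)/2 = 35451, giving 7n² − 5n − 70902 = 0.
The discriminant is 25 + 56·35451 = 1985281, and √1985281 = 1409.
So n = (5 + 1409) / 14 = 1414/14 = 101.

101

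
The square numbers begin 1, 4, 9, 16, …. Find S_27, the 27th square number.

729

The 27th square number is n² with n = 27.
27² = 729.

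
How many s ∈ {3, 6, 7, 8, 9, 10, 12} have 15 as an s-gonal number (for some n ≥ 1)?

s = 3: P(3, 5) = 15. ✓
s = 6: P(6, 3) = 15. ✓
s = 7: P(7, 2) = 7 and P(7, 3) = 18; 15 is not s-gonal.
s = 8: P(8, 2) = 8 and P(8, 3) = 21; 15 is not s-gonal.
s = 9: P(9, 2) = 9 and P(9, 3) = 24; 15 is not s-gonal.
s = 10: P(10, 2) = 10 and P(10, 3) = 27; 15 is not s-gonal.
s = 12: P(12, 2) = 12 and P(12, 3) = 33; 15 is not s-gonal.
Hits: s ∈ {3, 6} → 2.

2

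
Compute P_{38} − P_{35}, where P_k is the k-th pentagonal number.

327

38·(3·38 − 1)/2 = 2147 and 35·(3·35 − 1)/2 = 1820.
Difference: 2147 − 1820 = 327.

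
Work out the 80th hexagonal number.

12720

The 80th hexagonal number is n(2n−1) with n = 80.
80·(2·80 − 1) = 80·159 = 12720.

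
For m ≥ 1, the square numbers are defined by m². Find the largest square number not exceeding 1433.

1369

Solve n² ≤ 1433 for integer n.
n = 37 gives 1369 ≤ 1433, while n = 38 gives 1444 > 1433; so the answer is 1369.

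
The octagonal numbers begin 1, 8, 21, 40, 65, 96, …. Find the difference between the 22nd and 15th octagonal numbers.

763

22·(3·22 − 2) = 1408 and 15·(3·15 − 2) = 645.
Difference: 1408 − 645 = 763.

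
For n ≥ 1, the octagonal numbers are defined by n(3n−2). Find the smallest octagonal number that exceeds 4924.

4961

Solve n(3n−2) > 4924 for integer n.
The largest n with value ≤ 4924 is 40 (since 4720 ≤ 4924 < 4961), so the first above is n = 41, value 4961.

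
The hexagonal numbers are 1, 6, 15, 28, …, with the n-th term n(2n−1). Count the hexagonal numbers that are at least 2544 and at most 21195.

68

The n-th hexagonal number is n(2n−1).
Smallest index with value ≥ 2544: n = 36 (giving 2556).
Largest index with value ≤ 21195: n = 103 (giving 21115).
Indices 36 through 103: 68 terms.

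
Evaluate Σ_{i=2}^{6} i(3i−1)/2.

125

Σ i(3i−1)/2 = (3Σi² − Σi) / 2 over i = 2..6.
Σi = 21 − 1 = 20 and Σi² = 91 − 1 = 90.
(3·90 − 1·20) / 2 = 250/2 = 125.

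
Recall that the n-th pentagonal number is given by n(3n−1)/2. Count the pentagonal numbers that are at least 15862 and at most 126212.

The n-th pentagonal number is n(3n−1)/2.
Smallest index with value ≥ 15862: n = 103 (giving 15862).
Largest index with value ≤ 126212: n = 290 (giving 126005).
Indices 103 through 290: 188 terms.

188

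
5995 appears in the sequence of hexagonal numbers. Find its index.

Set n(2n−1) = 5995, giving 2n² − n − 5995 = 0.
So n = (1 + 219) / 4 = 220/4 = 55.
Check: 55·(2·55 − 1) = 5995. ✓

55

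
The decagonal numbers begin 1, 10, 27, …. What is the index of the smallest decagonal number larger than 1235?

18

Solve n(4n−3) > 1235 for integer n.
The largest n with value ≤ 1235 is 17 (since 1105 ≤ 1235 < 1242), so the first above is n = 18, value 1242.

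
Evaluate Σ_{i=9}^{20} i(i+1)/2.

Σ i(i+1)/2 = (Σi² + Σi) / 2 over i = 9..20.
Σi = 210 − 36 = 174 and Σi² = 2870 − 204 = 2666.
(1·2666 + 1·174) / 2 = 2840/2 = 1420.

1420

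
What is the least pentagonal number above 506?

532

Solve n(3n−1)/2 > 506 for integer n.
The largest n with value ≤ 506 is 18 (since 477 ≤ 506 < 532), so the first above is n = 19, value 532.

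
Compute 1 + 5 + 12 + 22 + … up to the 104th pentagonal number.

567840

Σ i(3i−1)/2 = (3Σi² − Σi) / 2 over i = 1..104.
Σi = 5460 and Σi² = 380380.
(3·380380 − 1·5460) / 2 = 1135680/2 = 567840.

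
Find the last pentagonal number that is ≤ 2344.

2262

Solve n(3n−1)/2 ≤ 2344 for integer n.
n = 39 gives 2262 ≤ 2344, while n = 40 gives 2380 > 2344; so the answer is 2262.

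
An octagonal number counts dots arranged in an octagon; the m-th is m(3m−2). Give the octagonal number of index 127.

127·(3·127 − 2) = 127·379 = 48133.

48133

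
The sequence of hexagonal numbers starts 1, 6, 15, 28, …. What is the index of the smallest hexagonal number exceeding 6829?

59

Solve n(2n−1) > 6829 for integer n.
The largest n with value ≤ 6829 is 58 (since 6670 ≤ 6829 < 6903), so the first above is n = 59, value 6903.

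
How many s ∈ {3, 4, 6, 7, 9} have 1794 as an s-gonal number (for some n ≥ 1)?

1

s = 3: P(3, 59) = 1770 and P(3, 60) = 1830; 1794 is not s-gonal.
s = 4: P(4, 42) = 1764 and P(4, 43) = 1849; 1794 is not s-gonal.
s = 6: P(6, 30) = 1770 and P(6, 31) = 1891; 1794 is not s-gonal.
s = 7: P(7, 27) = 1782 and P(7, 28) = 1918; 1794 is not s-gonal.
s = 9: P(9, 23) = 1794. ✓
Hits: s ∈ {9} → 1.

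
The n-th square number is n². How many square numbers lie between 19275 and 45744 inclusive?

The n-th square number is n².
Smallest index with value ≥ 19275: n = 139 (giving 19321).
Largest index with value ≤ 45744: n = 213 (giving 45369).
Indices 139 through 213: 75 terms.

75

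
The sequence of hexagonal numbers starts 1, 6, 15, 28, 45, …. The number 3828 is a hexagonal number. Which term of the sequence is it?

Set n(2n−1) = 3828, giving 2n² − n − 3828 = 0.
The discriminant is 1 + 8·3828 = 30625, and √30625 = 175.
So n = (1 + 175) / 4 = 176/4 = 44.

44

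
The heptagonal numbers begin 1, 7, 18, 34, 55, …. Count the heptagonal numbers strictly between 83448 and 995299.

448

The n-th heptagonal number is n(5n−3)/2.
Smallest index with value > 83448: n = 184 (giving 84364).
Largest index with value < 995299: n = 631 (giving 994456).
Indices 184 through 631: 448 terms.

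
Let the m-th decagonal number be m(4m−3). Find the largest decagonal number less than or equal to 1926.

1870

Solve n(4n−3) ≤ 1926 for integer n.
n = 22 gives 1870 ≤ 1926, while n = 23 gives 2047 > 1926; so the answer is 1870.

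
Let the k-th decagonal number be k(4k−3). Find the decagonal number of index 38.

38·(4·38 − 3) = 38·149 = 5662.

5662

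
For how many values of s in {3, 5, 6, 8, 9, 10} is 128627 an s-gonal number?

1

s = 3: P(3, 506) = 128271 and P(3, 507) = 128778; 128627 is not s-gonal.
s = 5: P(5, 293) = 128627. ✓
s = 6: P(6, 253) = 127765 and P(6, 254) = 128778; 128627 is not s-gonal.
s = 8: P(8, 207) = 128133 and P(8, 208) = 129376; 128627 is not s-gonal.
s = 9: P(9, 192) = 128544 and P(9, 193) = 129889; 128627 is not s-gonal.
s = 10: P(10, 179) = 127627 and P(10, 180) = 129060; 128627 is not s-gonal.
Hits: s ∈ {5} → 1.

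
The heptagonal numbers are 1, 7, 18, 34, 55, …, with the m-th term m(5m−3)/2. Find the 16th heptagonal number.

The 16th heptagonal number is n(5n−3)/2 with n = 16.
16·(5·16 − 3)/2 = 16·77/2 = 616.

616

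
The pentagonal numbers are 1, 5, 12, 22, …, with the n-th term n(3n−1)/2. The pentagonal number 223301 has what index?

386

Set n(3n−1)/2 = 223301, giving 3n² − n − 446602 = 0.
The discriminant is 1 + 24·223301 = 5359225, and √5359225 = 2315.
So n = (1 + 2315) / 6 = 2316/6 = 386.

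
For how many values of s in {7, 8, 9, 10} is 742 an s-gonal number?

1

s = 7: P(7, 17) = 697 and P(7, 18) = 783; 742 is not s-gonal.
s = 8: P(8, 16) = 736 and P(8, 17) = 833; 742 is not s-gonal.
s = 9: P(9, 14) = 651 and P(9, 15) = 750; 742 is not s-gonal.
s = 10: P(10, 14) = 742. ✓
Hits: s ∈ {10} → 1.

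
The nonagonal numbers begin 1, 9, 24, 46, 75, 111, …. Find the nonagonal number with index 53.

The 53rd nonagonal number is n(7n−5)/2 with n = 53.
53·(7·53 − 5)/2 = 53·366/2 = 53·183 = 9699.

9699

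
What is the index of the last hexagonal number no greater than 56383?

Solve n(2n−1) ≤ 56383 for integer n.
n = 168 gives 56280 ≤ 56383, while n = 169 gives 56953 > 56383; so the answer is index 168.

168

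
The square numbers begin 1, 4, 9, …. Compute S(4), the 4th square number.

16

The 4th square number is n² with n = 4.
4² = 16.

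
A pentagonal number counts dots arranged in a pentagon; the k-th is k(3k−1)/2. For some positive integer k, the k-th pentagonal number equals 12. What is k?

Set n(3n−1)/2 = 12, giving 3n² − n − 24 = 0.
The discriminant is 1 + 24·12 = 289, and √289 = 17.
So n = (1 + 17) / 6 = 18/6 = 3.
Check: 3·(3·3 − 1)/2 = 12. ✓

3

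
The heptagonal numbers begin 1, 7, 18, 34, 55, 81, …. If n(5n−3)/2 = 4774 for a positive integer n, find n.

44

Set n(5n−3)/2 = 4774, giving 5n² − 3n − 9548 = 0.
The discriminant is 9 + 40·4774 = 190969, and √190969 = 437.
So n = (3 + 437) / 10 = 440/10 = 44.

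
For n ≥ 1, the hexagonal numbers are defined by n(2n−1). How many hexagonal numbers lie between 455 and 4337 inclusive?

31

The n-th hexagonal number is n(2n−1).
Smallest index with value ≥ 455: n = 16 (giving 496).
Largest index with value ≤ 4337: n = 46 (giving 4186).
Indices 16 through 46: 31 terms.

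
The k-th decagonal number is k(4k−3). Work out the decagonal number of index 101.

40501

The 101st decagonal number is n(4n−3) with n = 101.
101·(4·101 − 3) = 101·401 = 40501.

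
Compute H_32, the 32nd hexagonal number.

2016

The 32nd hexagonal number is n(2n−1) with n = 32.
32·(2·32 − 1) = 32·63 = 2016.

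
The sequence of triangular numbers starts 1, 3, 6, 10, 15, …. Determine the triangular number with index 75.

2850

75·76/2 = 5700/2 = 2850.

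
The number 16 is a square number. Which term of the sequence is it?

4

We need n² = 16, so n = √16 = 4.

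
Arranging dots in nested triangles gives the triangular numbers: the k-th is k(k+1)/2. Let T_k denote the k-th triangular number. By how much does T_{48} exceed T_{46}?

48·49/2 = 1176 and 46·47/2 = 1081.
Difference: 1176 − 1081 = 95.

95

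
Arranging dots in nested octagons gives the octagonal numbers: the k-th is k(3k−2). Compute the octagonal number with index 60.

The 60th octagonal number is n(3n−2) with n = 60.
60·(3·60 − 2) = 60·178 = 10680.

10680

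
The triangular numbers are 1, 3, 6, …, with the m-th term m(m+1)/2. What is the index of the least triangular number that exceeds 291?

24

Solve n(n+1)/2 > 291 for integer n.
The largest n with value ≤ 291 is 23 (since 276 ≤ 291 < 300), so the first above is n = 24, value 300.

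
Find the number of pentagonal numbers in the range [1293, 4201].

24

The n-th pentagonal number is n(3n−1)/2.
Smallest index with value ≥ 1293: n = 30 (giving 1335).
Largest index with value ≤ 4201: n = 53 (giving 4187).
Indices 30 through 53: 24 terms.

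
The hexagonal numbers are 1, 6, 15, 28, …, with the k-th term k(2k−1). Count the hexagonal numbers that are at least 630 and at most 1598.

11

The n-th hexagonal number is n(2n−1).
Smallest index with value ≥ 630: n = 18 (giving 630).
Largest index with value ≤ 1598: n = 28 (giving 1540).
Indices 18 through 28: 11 terms.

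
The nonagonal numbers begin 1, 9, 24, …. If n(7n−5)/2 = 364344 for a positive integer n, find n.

Set n(7n−5)/2 = 364344, giving 7n² − 5n − 728688 = 0.
The discriminant is 25 + 56·364344 = 20403289, and √20403289 = 4517.
So n = (5 + 4517) / 14 = 4522/14 = 323.

323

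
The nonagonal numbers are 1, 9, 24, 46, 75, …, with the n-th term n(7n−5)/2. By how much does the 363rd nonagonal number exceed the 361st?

5063

363·(7·363 − 5)/2 = 460284 and 361·(7·361 − 5)/2 = 455221.
Difference: 460284 − 455221 = 5063.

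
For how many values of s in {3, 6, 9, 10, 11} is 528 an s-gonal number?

1

s = 3: P(3, 32) = 528. ✓
s = 6: P(6, 16) = 496 and P(6, 17) = 561; 528 is not s-gonal.
s = 9: P(9, 12) = 474 and P(9, 13) = 559; 528 is not s-gonal.
s = 10: P(10, 11) = 451 and P(10, 12) = 540; 528 is not s-gonal.
s = 11: P(11, 11) = 506 and P(11, 12) = 606; 528 is not s-gonal.
Hits: s ∈ {3} → 1.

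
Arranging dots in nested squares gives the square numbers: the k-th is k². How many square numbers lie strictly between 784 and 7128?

The n-th square number is n².
Smallest index with value > 784: n = 29 (giving 841).
Largest index with value < 7128: n = 84 (giving 7056).
Indices 29 through 84: 56 terms.

56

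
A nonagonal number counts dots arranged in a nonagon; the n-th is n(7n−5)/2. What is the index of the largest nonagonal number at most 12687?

Solve n(7n−5)/2 ≤ 12687 for integer n.
n = 60 gives 12450 ≤ 12687, while n = 61 gives 12871 > 12687; so the answer is index 60.

60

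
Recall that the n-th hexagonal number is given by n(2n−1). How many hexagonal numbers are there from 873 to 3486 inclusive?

The n-th hexagonal number is n(2n−1).
Smallest index with value ≥ 873: n = 22 (giving 946).
Largest index with value ≤ 3486: n = 42 (giving 3486).
Indices 22 through 42: 21 terms.

21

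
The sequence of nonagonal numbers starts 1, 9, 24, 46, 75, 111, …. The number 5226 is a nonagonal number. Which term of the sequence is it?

39

Set n(7n−5)/2 = 5226, giving 7n² − 5n − 10452 = 0.
The discriminant is 25 + 56·5226 = 292681, and √292681 = 541.
So n = (5 + 541) / 14 = 546/14 = 39.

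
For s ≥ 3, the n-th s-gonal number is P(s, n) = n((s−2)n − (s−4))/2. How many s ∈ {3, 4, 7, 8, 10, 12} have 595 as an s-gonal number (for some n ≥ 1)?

s = 3: P(3, 34) = 595. ✓
s = 4: P(4, 24) = 576 and P(4, 25) = 625; 595 is not s-gonal.
s = 7: P(7, 15) = 540 and P(7, 16) = 616; 595 is not s-gonal.
s = 8: P(8, 14) = 560 and P(8, 15) = 645; 595 is not s-gonal.
s = 10: P(10, 12) = 540 and P(10, 13) = 637; 595 is not s-gonal.
s = 12: P(12, 11) = 561 and P(12, 12) = 672; 595 is not s-gonal.
Hits: s ∈ {3} → 1.

1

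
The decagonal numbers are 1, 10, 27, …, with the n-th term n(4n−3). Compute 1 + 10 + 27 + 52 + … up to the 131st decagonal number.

3005926

Σ i(4i−3) = 4Σi² − 3Σi over i = 1..131.
Σi = 8646 and Σi² = 757966.
4·757966 − 3·8646 = 3005926.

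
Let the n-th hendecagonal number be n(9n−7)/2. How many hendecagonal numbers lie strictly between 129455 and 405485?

130

The n-th hendecagonal number is n(9n−7)/2.
Smallest index with value > 129455: n = 171 (giving 130986).
Largest index with value < 405485: n = 300 (giving 403950).
Indices 171 through 300: 130 terms.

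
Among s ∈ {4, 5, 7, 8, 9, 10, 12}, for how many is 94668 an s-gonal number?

s = 4: P(4, 307) = 94249 and P(4, 308) = 94864; 94668 is not s-gonal.
s = 5: P(5, 251) = 94376 and P(5, 252) = 95130; 94668 is not s-gonal.
s = 7: P(7, 194) = 93799 and P(7, 195) = 94770; 94668 is not s-gonal.
s = 8: P(8, 177) = 93633 and P(8, 178) = 94696; 94668 is not s-gonal.
s = 9: P(9, 164) = 93726 and P(9, 165) = 94875; 94668 is not s-gonal.
s = 10: P(10, 154) = 94402 and P(10, 155) = 95635; 94668 is not s-gonal.
s = 12: P(12, 138) = 94668. ✓
Hits: s ∈ {12} → 1.

1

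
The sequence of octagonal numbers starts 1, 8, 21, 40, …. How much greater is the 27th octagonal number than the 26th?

Consecutive octagonal numbers differ by 6n − 5: here 6·27 − 5 = 157.

157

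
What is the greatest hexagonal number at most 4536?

Solve n(2n−1) ≤ 4536 for integer n.
n = 47 gives 4371 ≤ 4536, while n = 48 gives 4560 > 4536; so the answer is 4371.

4371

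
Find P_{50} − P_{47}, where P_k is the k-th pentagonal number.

435

50·(3·50 − 1)/2 = 3725 and 47·(3·47 − 1)/2 = 3290.
Difference: 3725 − 3290 = 435.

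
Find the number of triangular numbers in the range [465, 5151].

72

The n-th triangular number is n(n+1)/2.
Smallest index with value ≥ 465: n = 30 (giving 465).
Largest index with value ≤ 5151: n = 101 (giving 5151).
Indices 30 through 101: 72 terms.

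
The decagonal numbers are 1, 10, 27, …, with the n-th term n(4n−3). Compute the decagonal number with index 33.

The 33rd decagonal number is n(4n−3) with n = 33.
33·(4·33 − 3) = 33·129 = 4257.

4257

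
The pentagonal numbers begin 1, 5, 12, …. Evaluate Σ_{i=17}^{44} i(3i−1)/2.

41384

Σ i(3i−1)/2 = (3Σi² − Σi) / 2 over i = 17..44.
Σi = 990 − 136 = 854 and Σi² = 29370 − 1496 = 27874.
(3·27874 − 1·854) / 2 = 82768/2 = 41384.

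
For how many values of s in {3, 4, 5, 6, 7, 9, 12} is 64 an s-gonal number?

2

s = 3: P(3, 10) = 55 and P(3, 11) = 66; 64 is not s-gonal.
s = 4: P(4, 8) = 64. ✓
s = 5: P(5, 6) = 51 and P(5, 7) = 70; 64 is not s-gonal.
s = 6: P(6, 5) = 45 and P(6, 6) = 66; 64 is not s-gonal.
s = 7: P(7, 5) = 55 and P(7, 6) = 81; 64 is not s-gonal.
s = 9: P(9, 4) = 46 and P(9, 5) = 75; 64 is not s-gonal.
s = 12: P(12, 4) = 64. ✓
Hits: s ∈ {4, 12} → 2.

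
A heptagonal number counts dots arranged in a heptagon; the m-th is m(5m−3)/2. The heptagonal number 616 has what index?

Set n(5n−3)/2 = 616, giving 5n² − 3n − 1232 = 0.
The discriminant is 9 + 40·616 = 24649, and √24649 = 157.
So n = (3 + 157) / 10 = 160/10 = 16.

16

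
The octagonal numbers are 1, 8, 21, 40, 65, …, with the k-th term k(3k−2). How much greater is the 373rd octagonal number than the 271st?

373·(3·373 − 2) = 416641 and 271·(3·271 − 2) = 219781.
Difference: 416641 − 219781 = 196860.

196860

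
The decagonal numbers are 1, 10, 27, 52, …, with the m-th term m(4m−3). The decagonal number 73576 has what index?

136

Set n(4n−3) = 73576, giving 4n² − 3n − 73576 = 0.
The discriminant is 9 + 16·73576 = 1177225, and √1177225 = 1085.
So n = (3 + 1085) / 8 = 1088/8 = 136.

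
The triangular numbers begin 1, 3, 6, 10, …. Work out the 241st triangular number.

The 241st triangular number is n(n+1)/2 with n = 241.
241·242/2 = 58322/2 = 29161.

29161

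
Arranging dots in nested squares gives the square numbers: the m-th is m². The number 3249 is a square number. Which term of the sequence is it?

We need n² = 3249, so n = √3249 = 57.

57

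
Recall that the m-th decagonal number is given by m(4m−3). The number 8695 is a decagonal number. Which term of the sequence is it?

47

Set n(4n−3) = 8695, giving 4n² − 3n − 8695 = 0.
The discriminant is 9 + 16·8695 = 139129, and √139129 = 373.
So n = (3 + 373) / 8 = 376/8 = 47.
Check: 47·(4·47 − 3) = 8695. ✓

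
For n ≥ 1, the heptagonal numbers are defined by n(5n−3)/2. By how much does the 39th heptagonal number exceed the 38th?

191

Consecutive heptagonal numbers differ by 5n − 4: here 5·39 − 4 = 191.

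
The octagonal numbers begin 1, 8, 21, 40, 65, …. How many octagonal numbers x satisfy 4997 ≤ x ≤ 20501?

The n-th octagonal number is n(3n−2).
Smallest index with value ≥ 4997: n = 42 (giving 5208).
Largest index with value ≤ 20501: n = 83 (giving 20501).
Indices 42 through 83: 42 terms.

42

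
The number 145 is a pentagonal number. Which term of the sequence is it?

10

Set n(3n−1)/2 = 145, giving 3n² − n − 290 = 0.
The discriminant is 1 + 24·145 = 3481, and √3481 = 59.
So n = (1 + 59) / 6 = 60/6 = 10.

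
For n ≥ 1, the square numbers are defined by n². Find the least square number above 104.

121

Solve n² > 104 for integer n.
The largest n with value ≤ 104 is 10 (since 100 ≤ 104 < 121), so the first above is n = 11, value 121.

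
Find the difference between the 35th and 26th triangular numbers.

35·36/2 = 630 and 26·27/2 = 351.
Difference: 630 − 351 = 279.

279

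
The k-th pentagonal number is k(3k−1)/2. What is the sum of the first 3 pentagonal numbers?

Σ i(3i−1)/2 = (3Σi² − Σi) / 2 over i = 1..3.
Σi = 6 and Σi² = 14.
(3·14 − 1·6) / 2 = 36/2 = 18.

18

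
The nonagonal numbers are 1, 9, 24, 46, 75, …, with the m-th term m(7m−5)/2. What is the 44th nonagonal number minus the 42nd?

44·(7·44 − 5)/2 = 6666 and 42·(7·42 − 5)/2 = 6069.
Difference: 6666 − 6069 = 597.

597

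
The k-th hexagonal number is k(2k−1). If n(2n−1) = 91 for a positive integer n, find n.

Set n(2n−1) = 91, giving 2n² − n − 91 = 0.
So n = (1 + 27) / 4 = 28/4 = 7.

7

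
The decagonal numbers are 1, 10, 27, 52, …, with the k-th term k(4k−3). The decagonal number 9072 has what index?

Set n(4n−3) = 9072, giving 4n² − 3n − 9072 = 0.
The discriminant is 9 + 16·9072 = 145161, and √145161 = 381.
So n = (3 + 381) / 8 = 384/8 = 48.

48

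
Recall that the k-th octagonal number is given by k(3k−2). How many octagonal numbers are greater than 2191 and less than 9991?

The n-th octagonal number is n(3n−2).
Smallest index with value > 2191: n = 28 (giving 2296).
Largest index with value < 9991: n = 58 (giving 9976).
Indices 28 through 58: 31 terms.

31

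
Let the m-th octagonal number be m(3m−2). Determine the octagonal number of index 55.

The 55th octagonal number is n(3n−2) with n = 55.
55·(3·55 − 2) = 55·163 = 8965.

8965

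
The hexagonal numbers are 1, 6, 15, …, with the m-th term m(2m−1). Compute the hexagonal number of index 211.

The 211th hexagonal number is n(2n−1) with n = 211.
211·(2·211 − 1) = 211·421 = 88831.

88831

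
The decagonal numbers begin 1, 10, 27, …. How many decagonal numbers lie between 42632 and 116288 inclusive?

The n-th decagonal number is n(4n−3).
Smallest index with value ≥ 42632: n = 104 (giving 42952).
Largest index with value ≤ 116288: n = 170 (giving 115090).
Indices 104 through 170: 67 terms.

67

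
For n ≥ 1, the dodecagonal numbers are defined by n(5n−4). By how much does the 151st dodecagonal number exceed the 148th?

4473

151·(5·151 − 4) = 113401 and 148·(5·148 − 4) = 108928.
Difference: 113401 − 108928 = 4473.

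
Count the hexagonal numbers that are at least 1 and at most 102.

The n-th hexagonal number is n(2n−1).
Smallest index with value ≥ 1: n = 1 (giving 1).
Largest index with value ≤ 102: n = 7 (giving 91).
Indices 1 through 7: 7 terms.

7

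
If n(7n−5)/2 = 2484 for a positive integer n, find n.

27

Set n(7n−5)/2 = 2484, giving 7n² − 5n − 4968 = 0.
The discriminant is 25 + 56·2484 = 139129, and √139129 = 373.
So n = (5 + 373) / 14 = 378/14 = 27.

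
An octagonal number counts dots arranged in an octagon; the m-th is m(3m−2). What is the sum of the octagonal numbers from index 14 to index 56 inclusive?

174881

Σ i(3i−2) = 3Σi² − 2Σi over i = 14..56.
Σi = 1596 − 91 = 1505 and Σi² = 60116 − 819 = 59297.
3·59297 − 2·1505 = 174881.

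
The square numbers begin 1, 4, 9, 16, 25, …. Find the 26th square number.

The 26th square number is n² with n = 26.
26² = 676.

676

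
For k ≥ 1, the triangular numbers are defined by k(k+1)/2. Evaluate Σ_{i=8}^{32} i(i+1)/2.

5900

Σ i(i+1)/2 = (Σi² + Σi) / 2 over i = 8..32.
Σi = 528 − 28 = 500 and Σi² = 11440 − 140 = 11300.
(1·11300 + 1·500) / 2 = 11800/2 = 5900.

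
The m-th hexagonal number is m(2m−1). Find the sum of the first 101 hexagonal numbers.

Σ i(2i−1) = 2Σi² − Σi over i = 1..101.
Σi = 5151 and Σi² = 348551.
2·348551 − 1·5151 = 691951.

691951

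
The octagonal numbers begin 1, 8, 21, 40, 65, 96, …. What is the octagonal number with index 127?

The 127th octagonal number is n(3n−2) with n = 127.
127·(3·127 − 2) = 127·379 = 48133.

48133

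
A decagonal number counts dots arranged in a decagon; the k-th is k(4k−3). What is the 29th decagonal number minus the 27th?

29·(4·29 − 3) = 3277 and 27·(4·27 − 3) = 2835.
Difference: 3277 − 2835 = 442.

442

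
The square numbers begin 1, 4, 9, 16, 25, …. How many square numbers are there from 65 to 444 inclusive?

The n-th square number is n².
Smallest index with value ≥ 65: n = 9 (giving 81).
Largest index with value ≤ 444: n = 21 (giving 441).
Indices 9 through 21: 13 terms.

13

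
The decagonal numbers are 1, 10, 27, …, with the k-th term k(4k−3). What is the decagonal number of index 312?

The 312th decagonal number is n(4n−3) with n = 312.
312·(4·312 − 3) = 312·1245 = 388440.

388440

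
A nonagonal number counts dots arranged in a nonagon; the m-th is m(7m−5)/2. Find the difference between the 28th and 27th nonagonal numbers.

190

Consecutive nonagonal numbers differ by 7n − 6: here 7·28 − 6 = 190.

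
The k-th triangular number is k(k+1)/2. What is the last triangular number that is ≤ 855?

Solve n(n+1)/2 ≤ 855 for integer n.
n = 40 gives 820 ≤ 855, while n = 41 gives 861 > 855; so the answer is 820.

820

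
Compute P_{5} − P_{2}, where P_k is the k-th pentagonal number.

30

5·(3·5 − 1)/2 = 35 and 2·(3·2 − 1)/2 = 5.
Difference: 35 − 5 = 30.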